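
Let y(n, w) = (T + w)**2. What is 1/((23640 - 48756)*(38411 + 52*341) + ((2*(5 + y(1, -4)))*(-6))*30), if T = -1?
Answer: -1/1410098388 ≈ -7.0917e-10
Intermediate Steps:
y(n, w) = (-1 + w)**2
1/((23640 - 48756)*(38411 + 52*341) + ((2*(5 + y(1, -4)))*(-6))*30) = 1/((23640 - 48756)*(38411 + 52*341) + ((2*(5 + (-1 - 4)**2))*(-6))*30) = 1/(-25116*(38411 + 17732) + ((2*(5 + (-5)**2))*(-6))*30) = 1/(-25116*56143 + ((2*(5 + 25))*(-6))*30) = 1/(-1410087588 + ((2*30)*(-6))*30) = 1/(-1410087588 + (60*(-6))*30) = 1/(-1410087588 - 360*30) = 1/(-1410087588 - 10800) = 1/(-1410098388) = -1/1410098388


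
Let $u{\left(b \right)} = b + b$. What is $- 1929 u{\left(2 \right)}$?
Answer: $-7716$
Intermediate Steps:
$u{\left(b \right)} = 2 b$
$- 1929 u{\left(2 \right)} = - 1929 \cdot 2 \cdot 2 = \left(-1929\right) 4 = -7716$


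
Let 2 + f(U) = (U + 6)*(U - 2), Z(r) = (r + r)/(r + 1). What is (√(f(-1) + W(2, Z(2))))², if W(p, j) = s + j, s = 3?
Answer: -38/3 ≈ -12.667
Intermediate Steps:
Z(r) = 2*r/(1 + r) (Z(r) = (2*r)/(1 + r) = 2*r/(1 + r))
f(U) = -2 + (-2 + U)*(6 + U) (f(U) = -2 + (U + 6)*(U - 2) = -2 + (6 + U)*(-2 + U) = -2 + (-2 + U)*(6 + U))
W(p, j) = 3 + j
(√(f(-1) + W(2, Z(2))))² = (√((-14 + (-1)² + 4*(-1)) + (3 + 2*2/(1 + 2))))² = (√((-14 + 1 - 4) + (3 + 2*2/3)))² = (√(-17 + (3 + 2*2*(⅓))))² = (√(-17 + (3 + 4/3)))² = (√(-17 + 13/3))² = (√(-38/3))² = (I*√114/3)² = -38/3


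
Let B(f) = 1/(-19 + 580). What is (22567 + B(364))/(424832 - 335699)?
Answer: 12660088/50003613 ≈ 0.25318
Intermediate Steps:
B(f) = 1/561
(22567 + B(364))/(424832 - 335699) = (22567 + 1/561)/(424832 - 335699) = (12660088/561)/89133 = (12660088/561)*(1/89133) = 12660088/50003613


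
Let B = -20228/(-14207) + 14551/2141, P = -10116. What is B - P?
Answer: 307950297897/30417187 ≈ 10124.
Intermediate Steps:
B = 250034205/30417187 (B = -20228*(-1/14207) + 14551*(1/2141) = 20228/14207 + 14551/2141 = 250034205/30417187 ≈ 8.2202)
B - P = 250034205/30417187 - 1*(-10116) = 250034205/30417187 + 10116 = 307950297897/30417187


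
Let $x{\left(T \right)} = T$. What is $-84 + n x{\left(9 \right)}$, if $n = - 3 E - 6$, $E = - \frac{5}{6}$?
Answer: $- \frac{231}{2} \approx -115.5$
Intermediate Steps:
$E = - \frac{5}{6}$ ($E = \left(-5\right) \frac{1}{6} = - \frac{5}{6} \approx -0.83333$)
$n = - \frac{7}{2}$ ($n = \left(-3\right) \left(- \frac{5}{6}\right) - 6 = \frac{5}{2} - 6 = - \frac{7}{2} \approx -3.5$)
$-84 + n x{\left(9 \right)} = -84 - \frac{63}{2} = - \frac{231}{2}$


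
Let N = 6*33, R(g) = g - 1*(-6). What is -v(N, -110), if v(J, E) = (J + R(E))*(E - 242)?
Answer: 33088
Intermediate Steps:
R(g) = 6 + g (R(g) = g + 6 = 6 + g)
N = 198
v(J, E) = (-242 + E)*(6 + E + J) (v(J, E) = (J + (6 + E))*(E - 242) = (6 + E + J)*(-242 + E) = (-242 + E)*(6 + E + J))
-v(N, -110) = -(-1452 + (-110)**2 - 242*198 - 236*(-110) - 110*198) = -(-1452 + 12100 - 47916 + 25960 - 21780) = -1*(-33088) = 33088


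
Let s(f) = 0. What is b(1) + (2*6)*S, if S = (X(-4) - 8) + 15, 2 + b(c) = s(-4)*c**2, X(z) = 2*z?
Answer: -14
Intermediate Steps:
b(c) = -2 (b(c) = -2 + 0*c**2 = -2 + 0 = -2)
S = -1 (S = (2*(-4) - 8) + 15 = (-8 - 8) + 15 = -16 + 15 = -1)
b(1) + (2*6)*S = -2 + (2*6)*(-1) = -2 + 12*(-1) = -2 - 12 = -14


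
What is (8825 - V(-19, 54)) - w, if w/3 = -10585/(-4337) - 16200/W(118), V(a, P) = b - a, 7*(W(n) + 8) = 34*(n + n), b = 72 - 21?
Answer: 12657118735/1439884 ≈ 8790.4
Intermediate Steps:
b = 51
W(n) = -8 + 68*n/7 (W(n) = -8 + (34*(n + n))/7 = -8 + (34*(2*n))/7 = -8 + (68*n)/7 = -8 + 68*n/7)
V(a, P) = 51 - a
w = -50934315/1439884 (w = 3*(-10585/(-4337) - 16200/(-8 + (68/7)*118)) = 3*(-10585*(-1/4337) - 16200/(-8 + 8024/7)) = 3*(10585/4337 - 16200/7968/7) = 3*(10585/4337 - 16200*7/7968) = 3*(10585/4337 - 4725/332) = 3*(-16978105/1439884) = -50934315/1439884 ≈ -35.374)
(8825 - V(-19, 54)) - w = (8825 - (51 - 1*(-19))) - 1*(-50934315/1439884) = (8825 - (51 + 19)) + 50934315/1439884 = (8825 - 1*70) + 50934315/1439884 = (8825 - 70) + 50934315/1439884 = 8755 + 50934315/1439884 = 12657118735/1439884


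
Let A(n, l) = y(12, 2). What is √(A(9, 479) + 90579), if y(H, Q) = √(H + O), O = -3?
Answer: √90582 ≈ 300.97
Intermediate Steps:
y(H, Q) = √(-3 + H) (y(H, Q) = √(H - 3) = √(-3 + H))
A(n, l) = 3 (A(n, l) = √(-3 + 12) = √9 = 3)
√(A(9, 479) + 90579) = √(3 + 90579) = √90582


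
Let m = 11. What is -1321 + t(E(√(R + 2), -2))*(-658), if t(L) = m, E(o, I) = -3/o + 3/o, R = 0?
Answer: -8559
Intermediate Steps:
E(o, I) = 0
t(L) = 11
-1321 + t(E(√(R + 2), -2))*(-658) = -1321 + 11*(-658) = -1321 - 7238 = -8559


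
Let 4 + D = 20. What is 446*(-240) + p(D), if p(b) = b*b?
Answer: -106784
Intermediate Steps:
D = 16 (D = -4 + 20 = 16)
p(b) = b²
446*(-240) + p(D) = 446*(-240) + 16² = -107040 + 256 = -106784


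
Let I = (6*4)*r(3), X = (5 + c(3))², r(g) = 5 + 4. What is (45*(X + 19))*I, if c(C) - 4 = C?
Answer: 1584360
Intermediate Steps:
c(C) = 4 + C
r(g) = 9
X = 144 (X = (5 + (4 + 3))² = (5 + 7)² = 12² = 144)
I = 216 (I = (6*4)*9 = 24*9 = 216)
(45*(X + 19))*I = (45*(144 + 19))*216 = (45*163)*216 = 7335*216 = 1584360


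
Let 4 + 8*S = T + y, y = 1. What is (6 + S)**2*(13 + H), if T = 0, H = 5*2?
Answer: 46575/64 ≈ 727.73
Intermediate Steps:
H = 10
S = -3/8 (S = -1/2 + (0 + 1)/8 = -1/2 + (1/8)*1 = -1/2 + 1/8 = -3/8 ≈ -0.37500)
(6 + S)**2*(13 + H) = (6 - 3/8)**2*(13 + 10) = (45/8)**2*23 = (2025/64)*23 = 46575/64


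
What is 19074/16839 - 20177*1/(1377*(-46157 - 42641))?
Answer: 259178908123/228776236866 ≈ 1.1329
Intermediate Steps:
19074/16839 - 20177*1/(1377*(-46157 - 42641)) = 19074*(1/16839) - 20177/(1377/(1/(-88798))) = 6358/5613 - 20177/(1377/(-1/88798)) = 6358/5613 - 20177/(1377*(-88798)) = 6358/5613 - 20177/(-122274846) = 6358/5613 - 20177*(-1/122274846) = 6358/5613 + 20177/122274846 = 259178908123/228776236866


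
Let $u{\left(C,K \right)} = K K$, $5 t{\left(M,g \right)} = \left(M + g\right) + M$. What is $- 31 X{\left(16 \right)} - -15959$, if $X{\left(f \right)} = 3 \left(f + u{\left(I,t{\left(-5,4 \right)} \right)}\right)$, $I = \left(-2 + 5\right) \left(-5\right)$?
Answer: $\frac{358427}{25} \approx 14337.0$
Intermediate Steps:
$t{\left(M,g \right)} = \frac{g}{5} + \frac{2 M}{5}$ ($t{\left(M,g \right)} = \frac{\left(M + g\right) + M}{5} = \frac{g + 2 M}{5} = \frac{g}{5} + \frac{2 M}{5}$)
$I = -15$ ($I = 3 \left(-5\right) = -15$)
$u{\left(C,K \right)} = K^{2}$
$X{\left(f \right)} = \frac{108}{25} + 3 f$ ($X{\left(f \right)} = 3 \left(f + \left(\frac{1}{5} \cdot 4 + \frac{2}{5} \left(-5\right)\right)^{2}\right) = 3 \left(f + \left(\frac{4}{5} - 2\right)^{2}\right) = 3 \left(f + \left(- \frac{6}{5}\right)^{2}\right) = 3 \left(f + \frac{36}{25}\right) = 3 \left(\frac{36}{25} + f\right) = \frac{108}{25} + 3 f$)
$- 31 X{\left(16 \right)} - -15959 = - 31 \left(\frac{108}{25} + 3 \cdot 16\right) - -15959 = - 31 \left(\frac{108}{25} + 48\right) + 15959 = \left(-31\right) \frac{1308}{25} + 15959 = - \frac{40548}{25} + 15959 = \frac{358427}{25}$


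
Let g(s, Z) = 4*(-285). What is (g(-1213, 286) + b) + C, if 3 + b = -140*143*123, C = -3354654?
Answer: -5818257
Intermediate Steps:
g(s, Z) = -1140
b = -2462463 (b = -3 - 140*143*123 = -3 - 20020*123 = -3 - 2462460 = -2462463)
(g(-1213, 286) + b) + C = (-1140 - 2462463) - 3354654 = -2463603 - 3354654 = -5818257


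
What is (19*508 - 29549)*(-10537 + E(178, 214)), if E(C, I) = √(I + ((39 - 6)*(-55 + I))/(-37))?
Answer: 209654689 - 19897*√98827/37 ≈ 2.0949e+8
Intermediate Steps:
E(C, I) = √(1815/37 + 4*I/37) (E(C, I) = √(I + (33*(-55 + I))*(-1/37)) = √(I + (-1815 + 33*I)*(-1/37)) = √(I + (1815/37 - 33*I/37)) = √(1815/37 + 4*I/37))
(19*508 - 29549)*(-10537 + E(178, 214)) = (19*508 - 29549)*(-10537 + √(67155 + 148*214)/37) = (9652 - 29549)*(-10537 + √(67155 + 31672)/37) = -19897*(-10537 + √98827/37) = 209654689 - 19897*√98827/37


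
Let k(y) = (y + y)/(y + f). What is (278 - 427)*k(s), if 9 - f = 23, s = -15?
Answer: -4470/29 ≈ -154.14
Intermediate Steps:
f = -14 (f = 9 - 1*23 = 9 - 23 = -14)
k(y) = 2*y/(-14 + y) (k(y) = (y + y)/(y - 14) = (2*y)/(-14 + y) = 2*y/(-14 + y))
(278 - 427)*k(s) = (278 - 427)*(2*(-15)/(-14 - 15)) = -298*(-15)/(-29) = -298*(-15)*(-1)/29 = -149*30/29 = -4470/29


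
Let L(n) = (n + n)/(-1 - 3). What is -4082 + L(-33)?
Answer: -8131/2 ≈ -4065.5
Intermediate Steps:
L(n) = -n/2 (L(n) = (2*n)/(-4) = (2*n)*(-¼) = -n/2)
-4082 + L(-33) = -4082 - ½*(-33) = -4082 + 33/2 = -8131/2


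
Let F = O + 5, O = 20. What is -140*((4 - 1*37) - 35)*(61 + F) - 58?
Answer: 818662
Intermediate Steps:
F = 25 (F = 20 + 5 = 25)
-140*((4 - 1*37) - 35)*(61 + F) - 58 = -140*((4 - 1*37) - 35)*(61 + 25) - 58 = -140*((4 - 37) - 35)*86 - 58 = -140*(-33 - 35)*86 - 58 = -(-9520)*86 - 58 = -140*(-5848) - 58 = 818720 - 58 = 818662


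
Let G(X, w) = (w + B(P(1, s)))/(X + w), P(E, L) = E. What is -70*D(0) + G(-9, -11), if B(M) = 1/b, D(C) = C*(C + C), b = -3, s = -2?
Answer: 17/30 ≈ 0.56667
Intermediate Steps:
D(C) = 2*C**2 (D(C) = C*(2*C) = 2*C**2)
B(M) = -1/3 (B(M) = 1/(-3) = -1/3)
G(X, w) = (-1/3 + w)/(X + w) (G(X, w) = (w - 1/3)/(X + w) = (-1/3 + w)/(X + w))
-70*D(0) + G(-9, -11) = -140*0**2 + (-1/3 - 11)/(-9 - 11) = -140*0 - 34/3/(-20) = -70*0 - 1/20*(-34/3) = 0 + 17/30 = 17/30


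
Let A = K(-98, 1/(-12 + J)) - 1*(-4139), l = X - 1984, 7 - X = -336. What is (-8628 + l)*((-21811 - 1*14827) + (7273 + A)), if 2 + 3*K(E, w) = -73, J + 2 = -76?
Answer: 259302519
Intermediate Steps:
X = 343 (X = 7 - 1*(-336) = 7 + 336 = 343)
J = -78 (J = -2 - 76 = -78)
l = -1641 (l = 343 - 1984 = -1641)
K(E, w) = -25 (K(E, w) = -2/3 + (1/3)*(-73) = -2/3 - 73/3 = -25)
A = 4114 (A = -25 - 1*(-4139) = -25 + 4139 = 4114)
(-8628 + l)*((-21811 - 1*14827) + (7273 + A)) = (-8628 - 1641)*((-21811 - 1*14827) + (7273 + 4114)) = -10269*((-21811 - 14827) + 11387) = -10269*(-36638 + 11387) = -10269*(-25251) = 259302519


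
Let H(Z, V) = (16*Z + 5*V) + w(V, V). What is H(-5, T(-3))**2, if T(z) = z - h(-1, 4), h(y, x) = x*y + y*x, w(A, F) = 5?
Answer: 2500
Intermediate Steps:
h(y, x) = 2*x*y (h(y, x) = x*y + x*y = 2*x*y)
T(z) = 8 + z (T(z) = z - 2*4*(-1) = z - 1*(-8) = z + 8 = 8 + z)
H(Z, V) = 5 + 5*V + 16*Z (H(Z, V) = (16*Z + 5*V) + 5 = (5*V + 16*Z) + 5 = 5 + 5*V + 16*Z)
H(-5, T(-3))**2 = (5 + 5*(8 - 3) + 16*(-5))**2 = (5 + 5*5 - 80)**2 = (5 + 25 - 80)**2 = (-50)**2 = 2500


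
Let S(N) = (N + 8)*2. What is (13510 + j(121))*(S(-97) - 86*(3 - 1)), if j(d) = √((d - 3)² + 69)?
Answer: -4728500 - 350*√13993 ≈ -4.7699e+6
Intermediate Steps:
S(N) = 16 + 2*N (S(N) = (8 + N)*2 = 16 + 2*N)
j(d) = √(69 + (-3 + d)²) (j(d) = √((-3 + d)² + 69) = √(69 + (-3 + d)²))
(13510 + j(121))*(S(-97) - 86*(3 - 1)) = (13510 + √(69 + (-3 + 121)²))*((16 + 2*(-97)) - 86*(3 - 1)) = (13510 + √(69 + 118²))*((16 - 194) - 86*2) = (13510 + √(69 + 13924))*(-178 - 172) = (13510 + √13993)*(-350) = -4728500 - 350*√13993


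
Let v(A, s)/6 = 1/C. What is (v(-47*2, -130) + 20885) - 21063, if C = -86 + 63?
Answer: -4100/23 ≈ -178.26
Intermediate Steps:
C = -23
v(A, s) = -6/23 (v(A, s) = 6/(-23) = 6*(-1/23) = -6/23)
(v(-47*2, -130) + 20885) - 21063 = (-6/23 + 20885) - 21063 = 480349/23 - 21063 = -4100/23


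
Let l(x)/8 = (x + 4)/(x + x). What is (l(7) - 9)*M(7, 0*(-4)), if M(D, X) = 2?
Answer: -38/7 ≈ -5.4286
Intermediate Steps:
l(x) = 4*(4 + x)/x (l(x) = 8*((x + 4)/(x + x)) = 8*((4 + x)/((2*x))) = 8*((4 + x)*(1/(2*x))) = 8*((4 + x)/(2*x)) = 4*(4 + x)/x)
(l(7) - 9)*M(7, 0*(-4)) = ((4 + 16/7) - 9)*2 = (44/7 - 9)*2 = -19/7*2 = -38/7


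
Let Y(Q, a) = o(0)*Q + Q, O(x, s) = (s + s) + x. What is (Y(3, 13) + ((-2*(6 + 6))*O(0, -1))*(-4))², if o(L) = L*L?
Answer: 35721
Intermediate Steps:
o(L) = L²
O(x, s) = x + 2*s (O(x, s) = 2*s + x = x + 2*s)
Y(Q, a) = Q (Y(Q, a) = 0²*Q + Q = 0*Q + Q = 0 + Q = Q)
(Y(3, 13) + ((-2*(6 + 6))*O(0, -1))*(-4))² = (3 + ((-2*(6 + 6))*(0 + 2*(-1)))*(-4))² = (3 + ((-2*12)*(0 - 2))*(-4))² = (3 - 24*(-2)*(-4))² = (3 + 48*(-4))² = (3 - 192)² = (-189)² = 35721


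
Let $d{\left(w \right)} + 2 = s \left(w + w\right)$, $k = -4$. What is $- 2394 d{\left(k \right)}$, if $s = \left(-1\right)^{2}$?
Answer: $23940$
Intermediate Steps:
$s = 1$
$d{\left(w \right)} = -2 + 2 w$ ($d{\left(w \right)} = -2 + 1 \left(w + w\right) = -2 + 1 \cdot 2 w = -2 + 2 w$)
$- 2394 d{\left(k \right)} = - 2394 \left(-2 + 2 \left(-4\right)\right) = - 2394 \left(-2 - 8\right) = \left(-2394\right) \left(-10\right) = 23940$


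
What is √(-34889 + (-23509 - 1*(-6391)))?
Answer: I*√52007 ≈ 228.05*I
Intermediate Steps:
√(-34889 + (-23509 - 1*(-6391))) = √(-34889 + (-23509 + 6391)) = √(-34889 - 17118) = √(-52007) = I*√52007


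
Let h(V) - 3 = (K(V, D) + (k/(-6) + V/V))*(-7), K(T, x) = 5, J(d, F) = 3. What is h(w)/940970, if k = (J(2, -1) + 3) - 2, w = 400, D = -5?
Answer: -103/2822910 ≈ -3.6487e-5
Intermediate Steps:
k = 4 (k = (3 + 3) - 2 = 6 - 2 = 4)
h(V) = -103/3 (h(V) = 3 + (5 + (4/(-6) + V/V))*(-7) = 3 + (5 + (4*(-⅙) + 1))*(-7) = 3 + (5 + (-⅔ + 1))*(-7) = 3 + (5 + ⅓)*(-7) = 3 + (16/3)*(-7) = 3 - 112/3 = -103/3)
h(w)/940970 = -103/3/940970 = -103/3*1/940970 = -103/2822910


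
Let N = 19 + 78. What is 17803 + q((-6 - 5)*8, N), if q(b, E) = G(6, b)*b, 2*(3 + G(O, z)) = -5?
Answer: 18287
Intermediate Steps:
N = 97
G(O, z) = -11/2 (G(O, z) = -3 + (1/2)*(-5) = -3 - 5/2 = -11/2)
q(b, E) = -11*b/2
17803 + q((-6 - 5)*8, N) = 17803 - 11*(-6 - 5)*8/2 = 17803 - (-121)*8/2 = 17803 - 11/2*(-88) = 17803 + 484 = 18287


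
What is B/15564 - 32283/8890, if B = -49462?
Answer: -117771224/17295495 ≈ -6.8094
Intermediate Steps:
B/15564 - 32283/8890 = -49462/15564 - 32283/8890 = -49462*1/15564 - 32283*1/8890 = -24731/7782 - 32283/8890 = -117771224/17295495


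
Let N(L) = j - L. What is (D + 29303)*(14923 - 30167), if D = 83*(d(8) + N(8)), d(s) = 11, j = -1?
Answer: -449225436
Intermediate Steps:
N(L) = -1 - L
D = 166 (D = 83*(11 + (-1 - 1*8)) = 83*(11 + (-1 - 8)) = 83*(11 - 9) = 83*2 = 166)
(D + 29303)*(14923 - 30167) = (166 + 29303)*(14923 - 30167) = 29469*(-15244) = -449225436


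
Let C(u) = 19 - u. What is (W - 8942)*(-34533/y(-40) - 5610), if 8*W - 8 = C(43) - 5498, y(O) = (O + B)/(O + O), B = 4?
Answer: 1586266875/2 ≈ 7.9313e+8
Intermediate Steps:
y(O) = (4 + O)/(2*O) (y(O) = (O + 4)/(O + O) = (4 + O)/((2*O)) = (4 + O)*(1/(2*O)) = (4 + O)/(2*O))
W = -2757/4 (W = 1 + ((19 - 1*43) - 5498)/8 = 1 + ((19 - 43) - 5498)/8 = 1 + (-24 - 5498)/8 = 1 + (1/8)*(-5522) = 1 - 2761/4 = -2757/4 ≈ -689.25)
(W - 8942)*(-34533/y(-40) - 5610) = (-2757/4 - 8942)*(-34533*(-80/(4 - 40)) - 5610) = -38525*(-34533/((1/2)*(-1/40)*(-36)) - 5610)/4 = -38525*(-34533/9/20 - 5610)/4 = -38525*(-34533*20/9 - 5610)/4 = -38525*(-76740 - 5610)/4 = -38525/4*(-82350) = 1586266875/2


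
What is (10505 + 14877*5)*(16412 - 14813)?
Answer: 135739110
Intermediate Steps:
(10505 + 14877*5)*(16412 - 14813) = (10505 + 74385)*1599 = 84890*1599 = 135739110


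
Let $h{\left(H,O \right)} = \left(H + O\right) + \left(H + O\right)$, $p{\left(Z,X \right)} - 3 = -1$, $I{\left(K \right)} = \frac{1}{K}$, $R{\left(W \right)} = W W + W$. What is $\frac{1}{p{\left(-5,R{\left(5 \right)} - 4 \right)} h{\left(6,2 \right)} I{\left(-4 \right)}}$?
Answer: $- \frac{1}{8} \approx -0.125$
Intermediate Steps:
$R{\left(W \right)} = W + W^{2}$ ($R{\left(W \right)} = W^{2} + W = W + W^{2}$)
$p{\left(Z,X \right)} = 2$ ($p{\left(Z,X \right)} = 3 - 1 = 2$)
$h{\left(H,O \right)} = 2 H + 2 O$
$\frac{1}{p{\left(-5,R{\left(5 \right)} - 4 \right)} h{\left(6,2 \right)} I{\left(-4 \right)}} = \frac{1}{2 \left(2 \cdot 6 + 2 \cdot 2\right) \frac{1}{-4}} = \frac{1}{2 \left(12 + 4\right) \left(- \frac{1}{4}\right)} = \frac{1}{2 \cdot 16 \left(- \frac{1}{4}\right)} = \frac{1}{32 \left(- \frac{1}{4}\right)} = \frac{1}{-8} = - \frac{1}{8}$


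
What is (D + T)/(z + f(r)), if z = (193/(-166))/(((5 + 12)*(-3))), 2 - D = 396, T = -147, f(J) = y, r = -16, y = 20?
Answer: -4580106/169513 ≈ -27.019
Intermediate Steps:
f(J) = 20
D = -394 (D = 2 - 1*396 = 2 - 396 = -394)
z = 193/8466 (z = (193*(-1/166))/((17*(-3))) = -193/166/(-51) = -193/166*(-1/51) = 193/8466 ≈ 0.022797)
(D + T)/(z + f(r)) = (-394 - 147)/(193/8466 + 20) = -541/169513/8466 = -541*8466/169513 = -4580106/169513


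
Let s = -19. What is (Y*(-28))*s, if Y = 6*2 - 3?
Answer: 4788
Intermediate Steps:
Y = 9 (Y = 12 - 3 = 9)
(Y*(-28))*s = (9*(-28))*(-19) = -252*(-19) = 4788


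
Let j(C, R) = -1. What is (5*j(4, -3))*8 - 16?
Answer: -56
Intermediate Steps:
(5*j(4, -3))*8 - 16 = (5*(-1))*8 - 16 = -5*8 - 16 = -40 - 16 = -56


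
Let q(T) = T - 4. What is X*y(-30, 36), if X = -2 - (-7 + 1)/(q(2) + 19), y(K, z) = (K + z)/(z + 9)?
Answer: -56/255 ≈ -0.21961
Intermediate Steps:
q(T) = -4 + T
y(K, z) = (K + z)/(9 + z)
X = -28/17 (X = -2 - (-7 + 1)/((-4 + 2) + 19) = -2 - (-6)/(-2 + 19) = -2 - (-6)/17 = -2 - 1*(-6/17) = -2 + 6/17 = -28/17 ≈ -1.6471)
X*y(-30, 36) = -28*(-30 + 36)/(17*(9 + 36)) = -28*6/(17*45) = -28*6/765 = -28/17*2/15 = -56/255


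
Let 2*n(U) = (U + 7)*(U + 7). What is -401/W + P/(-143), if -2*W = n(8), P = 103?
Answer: 206197/32175 ≈ 6.4086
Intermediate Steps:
n(U) = (7 + U)²/2 (n(U) = ((U + 7)*(U + 7))/2 = ((7 + U)*(7 + U))/2 = (7 + U)²/2)
W = -225/4 (W = -(7 + 8)²/4 = -15²/4 = -225/4 ≈ -56.250)
-401/W + P/(-143) = -401/(-225/4) + 103/(-143) = -401*(-4/225) + 103*(-1/143) = 1604/225 - 103/143 = 206197/32175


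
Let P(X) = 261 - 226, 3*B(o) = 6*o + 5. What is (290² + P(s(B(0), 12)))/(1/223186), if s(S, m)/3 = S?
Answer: 18777754110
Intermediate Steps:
B(o) = 5/3 + 2*o (B(o) = (6*o + 5)/3 = (5 + 6*o)/3 = 5/3 + 2*o)
s(S, m) = 3*S
P(X) = 35
(290² + P(s(B(0), 12)))/(1/223186) = (290² + 35)/(1/223186) = (84100 + 35)/(1/223186) = 84135*223186 = 18777754110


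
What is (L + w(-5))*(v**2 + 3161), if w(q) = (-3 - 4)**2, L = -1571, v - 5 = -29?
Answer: -5687714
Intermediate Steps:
v = -24 (v = 5 - 29 = -24)
w(q) = 49 (w(q) = (-7)**2 = 49)
(L + w(-5))*(v**2 + 3161) = (-1571 + 49)*((-24)**2 + 3161) = -1522*(576 + 3161) = -1522*3737 = -5687714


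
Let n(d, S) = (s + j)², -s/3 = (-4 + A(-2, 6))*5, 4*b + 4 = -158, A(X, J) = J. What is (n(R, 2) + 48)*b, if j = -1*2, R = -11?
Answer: -43416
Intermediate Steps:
j = -2
b = -81/2 (b = -1 + (¼)*(-158) = -1 - 79/2 = -81/2 ≈ -40.500)
s = -30 (s = -3*(-4 + 6)*5 = -6*5 = -3*10 = -30)
n(d, S) = 1024 (n(d, S) = (-30 - 2)² = (-32)² = 1024)
(n(R, 2) + 48)*b = (1024 + 48)*(-81/2) = 1072*(-81/2) = -43416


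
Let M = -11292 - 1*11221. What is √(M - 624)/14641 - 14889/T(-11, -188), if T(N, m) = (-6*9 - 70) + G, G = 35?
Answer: 14889/89 + I*√23137/14641 ≈ 167.29 + 0.010389*I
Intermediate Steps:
T(N, m) = -89 (T(N, m) = (-6*9 - 70) + 35 = (-54 - 70) + 35 = -124 + 35 = -89)
M = -22513 (M = -11292 - 11221 = -22513)
√(M - 624)/14641 - 14889/T(-11, -188) = √(-22513 - 624)/14641 - 14889/(-89) = √(-23137)*(1/14641) - 14889*(-1/89) = (I*√23137)*(1/14641) + 14889/89 = I*√23137/14641 + 14889/89 = 14889/89 + I*√23137/14641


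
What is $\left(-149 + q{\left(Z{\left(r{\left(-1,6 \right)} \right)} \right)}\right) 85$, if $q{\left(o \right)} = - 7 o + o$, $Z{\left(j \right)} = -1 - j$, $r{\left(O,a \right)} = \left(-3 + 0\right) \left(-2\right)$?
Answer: $-9095$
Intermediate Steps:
$r{\left(O,a \right)} = 6$ ($r{\left(O,a \right)} = \left(-3\right) \left(-2\right) = 6$)
$q{\left(o \right)} = - 6 o$
$\left(-149 + q{\left(Z{\left(r{\left(-1,6 \right)} \right)} \right)}\right) 85 = \left(-149 - 6 \left(-1 - 6\right)\right) 85 = \left(-149 - -42\right) 85 = \left(-149 + 42\right) 85 = \left(-107\right) 85 = -9095$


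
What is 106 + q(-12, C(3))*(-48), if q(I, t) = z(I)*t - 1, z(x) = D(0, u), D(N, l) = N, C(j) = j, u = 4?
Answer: 154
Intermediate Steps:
z(x) = 0
q(I, t) = -1 (q(I, t) = 0*t - 1 = 0 - 1 = -1)
106 + q(-12, C(3))*(-48) = 106 - 1*(-48) = 106 + 48 = 154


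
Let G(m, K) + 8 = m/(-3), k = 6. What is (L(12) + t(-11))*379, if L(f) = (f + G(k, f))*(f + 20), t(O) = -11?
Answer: 20087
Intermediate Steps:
G(m, K) = -8 - m/3 (G(m, K) = -8 + m/(-3) = -8 + m*(-⅓) = -8 - m/3)
L(f) = (-10 + f)*(20 + f) (L(f) = (f + (-8 - ⅓*6))*(f + 20) = (f + (-8 - 2))*(20 + f) = (f - 10)*(20 + f) = (-10 + f)*(20 + f))
(L(12) + t(-11))*379 = ((-200 + 12² + 10*12) - 11)*379 = ((-200 + 144 + 120) - 11)*379 = (64 - 11)*379 = 53*379 = 20087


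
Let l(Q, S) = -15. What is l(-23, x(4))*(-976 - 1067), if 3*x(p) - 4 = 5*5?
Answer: 30645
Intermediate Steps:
x(p) = 29/3 (x(p) = 4/3 + (5*5)/3 = 4/3 + (1/3)*25 = 4/3 + 25/3 = 29/3)
l(-23, x(4))*(-976 - 1067) = -15*(-976 - 1067) = -15*(-2043) = 30645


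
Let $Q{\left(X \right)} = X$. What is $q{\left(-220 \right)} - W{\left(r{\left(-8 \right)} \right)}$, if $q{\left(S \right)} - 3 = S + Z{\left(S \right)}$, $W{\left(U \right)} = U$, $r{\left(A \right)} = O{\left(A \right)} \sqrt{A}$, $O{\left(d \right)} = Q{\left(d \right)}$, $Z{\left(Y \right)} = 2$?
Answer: $-215 + 16 i \sqrt{2} \approx -215.0 + 22.627 i$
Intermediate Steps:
$O{\left(d \right)} = d$
$r{\left(A \right)} = A^{\frac{3}{2}}$ ($r{\left(A \right)} = A \sqrt{A} = A^{\frac{3}{2}}$)
$q{\left(S \right)} = 5 + S$ ($q{\left(S \right)} = 3 + \left(S + 2\right) = 3 + \left(2 + S\right) = 5 + S$)
$q{\left(-220 \right)} - W{\left(r{\left(-8 \right)} \right)} = \left(5 - 220\right) - \left(-8\right)^{\frac{3}{2}} = -215 - - 16 i \sqrt{2} = -215 + 16 i \sqrt{2}$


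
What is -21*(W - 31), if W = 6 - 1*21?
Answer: 966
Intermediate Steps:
W = -15 (W = 6 - 21 = -15)
-21*(W - 31) = -21*(-15 - 31) = -21*(-46) = 966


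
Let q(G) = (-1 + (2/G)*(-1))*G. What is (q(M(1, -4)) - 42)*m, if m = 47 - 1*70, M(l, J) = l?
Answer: 1035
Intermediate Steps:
q(G) = G*(-1 - 2/G) (q(G) = (-1 - 2/G)*G = G*(-1 - 2/G))
m = -23 (m = 47 - 70 = -23)
(q(M(1, -4)) - 42)*m = ((-2 - 1*1) - 42)*(-23) = ((-2 - 1) - 42)*(-23) = (-3 - 42)*(-23) = -45*(-23) = 1035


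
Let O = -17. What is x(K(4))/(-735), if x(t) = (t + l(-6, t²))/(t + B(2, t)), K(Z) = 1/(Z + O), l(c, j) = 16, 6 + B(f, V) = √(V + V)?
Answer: 1817/511805 + 23*I*√26/511805 ≈ 0.0035502 + 0.00022914*I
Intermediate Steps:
B(f, V) = -6 + √2*√V (B(f, V) = -6 + √(V + V) = -6 + √(2*V) = -6 + √2*√V)
K(Z) = 1/(-17 + Z) (K(Z) = 1/(Z - 17) = 1/(-17 + Z))
x(t) = (16 + t)/(-6 + t + √2*√t) (x(t) = (t + 16)/(t + (-6 + √2*√t)) = (16 + t)/(-6 + t + √2*√t))
x(K(4))/(-735) = ((16 + 1/(-17 + 4))/(-6 + 1/(-17 + 4) + √2*√(1/(-17 + 4))))/(-735) = ((16 + 1/(-13))/(-6 + 1/(-13) + √2*√(1/(-13))))*(-1/735) = ((16 - 1/13)/(-6 - 1/13 + √2*√(-1/13)))*(-1/735) = ((207/13)/(-6 - 1/13 + √2*(I*√13/13)))*(-1/735) = ((207/13)/(-6 - 1/13 + I*√26/13))*(-1/735) = ((207/13)/(-79/13 + I*√26/13))*(-1/735) = (207/(13*(-79/13 + I*√26/13)))*(-1/735) = -69/(3185*(-79/13 + I*√26/13))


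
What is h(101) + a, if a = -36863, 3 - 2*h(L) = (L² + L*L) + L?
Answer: -47113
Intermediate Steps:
h(L) = 3/2 - L² - L/2 (h(L) = 3/2 - ((L² + L*L) + L)/2 = 3/2 - ((L² + L²) + L)/2 = 3/2 - (2*L² + L)/2 = 3/2 - (L + 2*L²)/2 = 3/2 + (-L² - L/2) = 3/2 - L² - L/2)
h(101) + a = (3/2 - 1*101² - ½*101) - 36863 = (3/2 - 1*10201 - 101/2) - 36863 = (3/2 - 10201 - 101/2) - 36863 = -10250 - 36863 = -47113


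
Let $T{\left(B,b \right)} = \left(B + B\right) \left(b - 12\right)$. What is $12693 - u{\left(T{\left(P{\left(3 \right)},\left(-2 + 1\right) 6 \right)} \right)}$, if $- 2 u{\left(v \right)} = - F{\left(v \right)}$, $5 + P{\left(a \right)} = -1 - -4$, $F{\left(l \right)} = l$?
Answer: $12657$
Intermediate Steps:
$P{\left(a \right)} = -2$ ($P{\left(a \right)} = -5 - -3 = -5 + \left(-1 + 4\right) = -5 + 3 = -2$)
$T{\left(B,b \right)} = 2 B \left(-12 + b\right)$
$u{\left(v \right)} = \frac{v}{2}$ ($u{\left(v \right)} = - \frac{\left(-1\right) v}{2} = \frac{v}{2}$)
$12693 - u{\left(T{\left(P{\left(3 \right)},\left(-2 + 1\right) 6 \right)} \right)} = 12693 - \frac{2 \left(-2\right) \left(-12 + \left(-2 + 1\right) 6\right)}{2} = 12693 - \frac{2 \left(-2\right) \left(-12 - 6\right)}{2} = 12693 - \frac{2 \left(-2\right) \left(-18\right)}{2} = 12693 - \frac{1}{2} \cdot 72 = 12693 - 36 = 12657$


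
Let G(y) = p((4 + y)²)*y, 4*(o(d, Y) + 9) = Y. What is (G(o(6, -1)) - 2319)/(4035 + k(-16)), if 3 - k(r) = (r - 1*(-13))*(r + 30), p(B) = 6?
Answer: -1583/2720 ≈ -0.58199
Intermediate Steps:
o(d, Y) = -9 + Y/4
G(y) = 6*y
k(r) = 3 - (13 + r)*(30 + r) (k(r) = 3 - (r - 1*(-13))*(r + 30) = 3 - (r + 13)*(30 + r) = 3 - (13 + r)*(30 + r))
(G(o(6, -1)) - 2319)/(4035 + k(-16)) = (6*(-9 + (¼)*(-1)) - 2319)/(4035 + (-387 - 1*(-16)² - 43*(-16))) = (6*(-9 - ¼) - 2319)/(4035 + (-387 - 1*256 + 688)) = (6*(-37/4) - 2319)/(4035 + (-387 - 256 + 688)) = (-111/2 - 2319)/(4035 + 45) = -4749/2/4080 = -4749/2*1/4080 = -1583/2720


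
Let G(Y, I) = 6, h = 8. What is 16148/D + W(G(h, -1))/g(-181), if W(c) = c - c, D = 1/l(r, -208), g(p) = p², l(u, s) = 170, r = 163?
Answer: 2745160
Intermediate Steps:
D = 1/170 ≈ 0.0058824
W(c) = 0
16148/D + W(G(h, -1))/g(-181) = 16148/(1/170) + 0/((-181)²) = 16148*170 + 0/32761 = 2745160 + 0*(1/32761) = 2745160 + 0 = 2745160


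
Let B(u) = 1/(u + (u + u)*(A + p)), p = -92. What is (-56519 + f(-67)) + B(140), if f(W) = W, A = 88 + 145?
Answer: -2241937319/39620 ≈ -56586.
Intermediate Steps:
A = 233
B(u) = 1/(283*u) (B(u) = 1/(u + (u + u)*(233 - 92)) = 1/(u + (2*u)*141) = 1/(u + 282*u) = 1/(283*u))
(-56519 + f(-67)) + B(140) = (-56519 - 67) + (1/283)/140 = -56586 + (1/283)*(1/140) = -56586 + 1/39620 = -2241937319/39620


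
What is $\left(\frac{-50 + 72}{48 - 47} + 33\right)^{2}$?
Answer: $3025$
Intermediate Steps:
$\left(\frac{-50 + 72}{48 - 47} + 33\right)^{2} = \left(\frac{22}{1} + 33\right)^{2} = \left(22 \cdot 1 + 33\right)^{2} = \left(22 + 33\right)^{2} = 55^{2} = 3025$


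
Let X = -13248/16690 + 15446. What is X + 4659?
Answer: 167769601/8345 ≈ 20104.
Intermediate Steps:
X = 128890246/8345 (X = -13248*1/16690 + 15446 = -6624/8345 + 15446 = 128890246/8345 ≈ 15445.)
X + 4659 = 128890246/8345 + 4659 = 167769601/8345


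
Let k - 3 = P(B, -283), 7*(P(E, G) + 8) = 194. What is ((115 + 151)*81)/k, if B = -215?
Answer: 50274/53 ≈ 948.57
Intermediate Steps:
P(E, G) = 138/7 (P(E, G) = -8 + (⅐)*194 = -8 + 194/7 = 138/7)
k = 159/7 (k = 3 + 138/7 = 159/7 ≈ 22.714)
((115 + 151)*81)/k = ((115 + 151)*81)/(159/7) = (266*81)*(7/159) = 21546*(7/159) = 50274/53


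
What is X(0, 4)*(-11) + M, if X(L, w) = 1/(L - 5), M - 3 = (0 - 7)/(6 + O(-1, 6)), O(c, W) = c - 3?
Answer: 17/10 ≈ 1.7000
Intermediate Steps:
O(c, W) = -3 + c
M = -½ (M = 3 + (0 - 7)/(6 + (-3 - 1)) = 3 - 7/(6 - 4) = 3 - 7/2 = -½ ≈ -0.50000)
X(L, w) = 1/(-5 + L)
X(0, 4)*(-11) + M = -11/(-5 + 0) - ½ = -11/(-5) - ½ = -⅕*(-11) - ½ = 11/5 - ½ = 17/10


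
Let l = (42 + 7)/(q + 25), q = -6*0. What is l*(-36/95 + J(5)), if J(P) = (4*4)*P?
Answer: 370636/2375 ≈ 156.06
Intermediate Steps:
q = 0
J(P) = 16*P
l = 49/25 (l = (42 + 7)/(0 + 25) = 49/25 ≈ 1.9600)
l*(-36/95 + J(5)) = 49*(-36/95 + 16*5)/25 = 49*(-36*1/95 + 80)/25 = 49*(-36/95 + 80)/25 = (49/25)*(7564/95) = 370636/2375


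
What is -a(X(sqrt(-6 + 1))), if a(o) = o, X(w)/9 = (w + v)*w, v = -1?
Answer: 45 + 9*I*sqrt(5) ≈ 45.0 + 20.125*I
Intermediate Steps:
X(w) = 9*w*(-1 + w) (X(w) = 9*((w - 1)*w) = 9*((-1 + w)*w) = 9*(w*(-1 + w)) = 9*w*(-1 + w))
-a(X(sqrt(-6 + 1))) = -9*sqrt(-6 + 1)*(-1 + sqrt(-6 + 1)) = -9*sqrt(-5)*(-1 + sqrt(-5)) = -9*I*sqrt(5)*(-1 + I*sqrt(5))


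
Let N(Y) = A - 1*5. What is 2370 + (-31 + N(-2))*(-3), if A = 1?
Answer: 2475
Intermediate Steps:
N(Y) = -4 (N(Y) = 1 - 1*5 = 1 - 5 = -4)
2370 + (-31 + N(-2))*(-3) = 2370 + (-31 - 4)*(-3) = 2370 - 35*(-3) = 2370 + 105 = 2475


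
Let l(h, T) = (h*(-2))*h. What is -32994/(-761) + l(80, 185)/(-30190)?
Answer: 100582966/2297459 ≈ 43.780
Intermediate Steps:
l(h, T) = -2*h**2 (l(h, T) = (-2*h)*h = -2*h**2)
-32994/(-761) + l(80, 185)/(-30190) = -32994/(-761) - 2*80**2/(-30190) = -32994*(-1/761) - 2*6400*(-1/30190) = 32994/761 - 12800*(-1/30190) = 32994/761 + 1280/3019 = 100582966/2297459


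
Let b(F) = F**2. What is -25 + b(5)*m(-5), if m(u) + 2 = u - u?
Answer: -75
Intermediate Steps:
m(u) = -2 (m(u) = -2 + (u - u) = -2 + 0 = -2)
-25 + b(5)*m(-5) = -25 + 5**2*(-2) = -25 + 25*(-2) = -25 - 50 = -75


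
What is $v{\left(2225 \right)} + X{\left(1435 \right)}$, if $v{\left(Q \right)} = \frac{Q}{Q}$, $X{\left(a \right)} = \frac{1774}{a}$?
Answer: $\frac{3209}{1435} \approx 2.2362$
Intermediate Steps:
$v{\left(Q \right)} = 1$
$v{\left(2225 \right)} + X{\left(1435 \right)} = 1 + \frac{1774}{1435} = \frac{3209}{1435}$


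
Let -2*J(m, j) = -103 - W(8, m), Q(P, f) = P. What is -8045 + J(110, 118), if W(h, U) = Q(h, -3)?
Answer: -15979/2 ≈ -7989.5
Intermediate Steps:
W(h, U) = h
J(m, j) = 111/2 (J(m, j) = -(-103 - 1*8)/2 = -(-103 - 8)/2 = -½*(-111) = 111/2)
-8045 + J(110, 118) = -8045 + 111/2 = -15979/2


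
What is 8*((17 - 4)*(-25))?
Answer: -2600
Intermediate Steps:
8*((17 - 4)*(-25)) = 8*(13*(-25)) = 8*(-325) = -2600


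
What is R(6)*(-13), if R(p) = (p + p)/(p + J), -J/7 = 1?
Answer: 156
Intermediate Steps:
J = -7 (J = -7*1 = -7)
R(p) = 2*p/(-7 + p) (R(p) = (p + p)/(p - 7) = (2*p)/(-7 + p) = 2*p/(-7 + p))
R(6)*(-13) = (2*6/(-7 + 6))*(-13) = (2*6/(-1))*(-13) = (2*6*(-1))*(-13) = -12*(-13) = 156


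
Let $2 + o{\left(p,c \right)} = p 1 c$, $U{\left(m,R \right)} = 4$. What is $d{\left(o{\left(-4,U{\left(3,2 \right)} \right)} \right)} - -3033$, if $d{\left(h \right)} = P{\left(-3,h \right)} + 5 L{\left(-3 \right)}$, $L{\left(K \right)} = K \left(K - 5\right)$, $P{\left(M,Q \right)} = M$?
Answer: $3150$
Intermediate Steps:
$L{\left(K \right)} = K \left(-5 + K\right)$
$o{\left(p,c \right)} = -2 + c p$ ($o{\left(p,c \right)} = -2 + p 1 c = -2 + p c = -2 + c p$)
$d{\left(h \right)} = 117$ ($d{\left(h \right)} = -3 + 5 \left(- 3 \left(-5 - 3\right)\right) = -3 + 5 \left(\left(-3\right) \left(-8\right)\right) = -3 + 5 \cdot 24 = -3 + 120 = 117$)
$d{\left(o{\left(-4,U{\left(3,2 \right)} \right)} \right)} - -3033 = 117 - -3033 = 117 + 3033 = 3150$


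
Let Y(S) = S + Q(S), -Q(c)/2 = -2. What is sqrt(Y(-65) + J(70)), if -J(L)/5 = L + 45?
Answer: 2*I*sqrt(159) ≈ 25.219*I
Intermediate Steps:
Q(c) = 4 (Q(c) = -2*(-2) = 4)
Y(S) = 4 + S (Y(S) = S + 4 = 4 + S)
J(L) = -225 - 5*L (J(L) = -5*(L + 45) = -5*(45 + L) = -225 - 5*L)
sqrt(Y(-65) + J(70)) = sqrt((4 - 65) + (-225 - 5*70)) = sqrt(-61 + (-225 - 350)) = sqrt(-61 - 575) = sqrt(-636) = 2*I*sqrt(159)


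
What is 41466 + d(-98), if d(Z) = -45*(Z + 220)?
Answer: 35976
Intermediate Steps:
d(Z) = -9900 - 45*Z (d(Z) = -45*(220 + Z) = -9900 - 45*Z)
41466 + d(-98) = 41466 + (-9900 - 45*(-98)) = 41466 + (-9900 + 4410) = 41466 - 5490 = 35976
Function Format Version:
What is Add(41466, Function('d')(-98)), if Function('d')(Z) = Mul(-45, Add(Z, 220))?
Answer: 35976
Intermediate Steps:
Function('d')(Z) = Add(-9900, Mul(-45, Z)) (Function('d')(Z) = Mul(-45, Add(220, Z)) = Add(-9900, Mul(-45, Z)))
Add(41466, Function('d')(-98)) = Add(41466, Add(-9900, Mul(-45, -98))) = Add(41466, Add(-9900, 4410)) = Add(41466, -5490) = 35976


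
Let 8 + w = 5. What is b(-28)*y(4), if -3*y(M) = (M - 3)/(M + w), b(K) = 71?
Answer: -71/3 ≈ -23.667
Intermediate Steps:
w = -3 (w = -8 + 5 = -3)
y(M) = -1/3 (y(M) = -(M - 3)/(3*(M - 3)) = -(-3 + M)/(3*(-3 + M)) = -1/3*1 = -1/3)
b(-28)*y(4) = 71*(-1/3) = -71/3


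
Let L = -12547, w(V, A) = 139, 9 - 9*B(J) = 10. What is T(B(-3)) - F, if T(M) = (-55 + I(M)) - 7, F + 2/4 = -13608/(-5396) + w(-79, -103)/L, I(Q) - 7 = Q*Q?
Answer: -156289521827/2741996286 ≈ -56.998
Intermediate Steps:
B(J) = -⅑ (B(J) = 1 - ⅑*10 = 1 - 10/9 = -⅑)
I(Q) = 7 + Q² (I(Q) = 7 + Q*Q = 7 + Q²)
F = 68068863/33851806 (F = -½ + (-13608/(-5396) + 139/(-12547)) = -½ + (-13608*(-1/5396) + 139*(-1/12547)) = -½ + (3402/1349 - 139/12547) = -½ + 42497383/16925903 = 68068863/33851806 ≈ 2.0108)
T(M) = -55 + M² (T(M) = (-55 + (7 + M²)) - 7 = (-48 + M²) - 7 = -55 + M²)
T(B(-3)) - F = (-55 + (-⅑)²) - 1*68068863/33851806 = (-55 + 1/81) - 68068863/33851806 = -4454/81 - 68068863/33851806 = -156289521827/2741996286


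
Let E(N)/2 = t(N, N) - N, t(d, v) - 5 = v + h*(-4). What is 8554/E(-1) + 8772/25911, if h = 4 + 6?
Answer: -5262587/43185 ≈ -121.86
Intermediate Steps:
h = 10
t(d, v) = -35 + v (t(d, v) = 5 + (v + 10*(-4)) = 5 + (v - 40) = 5 + (-40 + v) = -35 + v)
E(N) = -70 (E(N) = 2*((-35 + N) - N) = 2*(-35) = -70)
8554/E(-1) + 8772/25911 = 8554/(-70) + 8772/25911 = 8554*(-1/70) + 8772*(1/25911) = -611/5 + 2924/8637 = -5262587/43185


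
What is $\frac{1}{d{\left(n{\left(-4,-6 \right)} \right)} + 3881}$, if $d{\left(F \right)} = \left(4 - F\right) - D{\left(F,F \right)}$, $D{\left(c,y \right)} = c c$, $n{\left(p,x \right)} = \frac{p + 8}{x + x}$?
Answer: $\frac{9}{34967} \approx 0.00025739$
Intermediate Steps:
$n{\left(p,x \right)} = \frac{8 + p}{2 x}$
$D{\left(c,y \right)} = c^{2}$
$d{\left(F \right)} = 4 - F - F^{2}$ ($d{\left(F \right)} = \left(4 - F\right) - F^{2} = 4 - F - F^{2}$)
$\frac{1}{d{\left(n{\left(-4,-6 \right)} \right)} + 3881} = \frac{1}{\left(4 - \frac{8 - 4}{2 \left(-6\right)} - \left(\frac{8 - 4}{2 \left(-6\right)}\right)^{2}\right) + 3881} = \frac{1}{\left(4 - \frac{1}{2} \left(- \frac{1}{6}\right) 4 - \left(\frac{1}{2} \left(- \frac{1}{6}\right) 4\right)^{2}\right) + 3881} = \frac{1}{\left(4 - - \frac{1}{3} - \left(- \frac{1}{3}\right)^{2}\right) + 3881} = \frac{1}{\left(4 + \frac{1}{3} - \frac{1}{9}\right) + 3881} = \frac{1}{\frac{38}{9} + 3881} = \frac{1}{\frac{34967}{9}} = \frac{9}{34967}$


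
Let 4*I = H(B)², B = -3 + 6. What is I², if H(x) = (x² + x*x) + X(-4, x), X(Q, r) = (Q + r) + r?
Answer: 10000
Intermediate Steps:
X(Q, r) = Q + 2*r
B = 3
H(x) = -4 + 2*x + 2*x² (H(x) = (x² + x*x) + (-4 + 2*x) = (x² + x²) + (-4 + 2*x) = 2*x² + (-4 + 2*x) = -4 + 2*x + 2*x²)
I = 100 (I = (-4 + 2*3 + 2*3²)²/4 = (-4 + 6 + 2*9)²/4 = (-4 + 6 + 18)²/4 = (¼)*20² = (¼)*400 = 100)
I² = 100² = 10000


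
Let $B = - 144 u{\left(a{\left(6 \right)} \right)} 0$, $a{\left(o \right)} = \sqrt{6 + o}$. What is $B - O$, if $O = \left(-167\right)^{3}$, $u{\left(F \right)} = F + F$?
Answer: $4657463$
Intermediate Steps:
$u{\left(F \right)} = 2 F$
$O = -4657463$
$B = 0$ ($B = - 144 \cdot 2 \sqrt{6 + 6} \cdot 0 = - 144 \cdot 2 \sqrt{12} \cdot 0 = - 144 \cdot 2 \cdot 2 \sqrt{3} \cdot 0 = - 144 \cdot 4 \sqrt{3} \cdot 0 = - 576 \sqrt{3} \cdot 0 = 0$)
$B - O = 0 - -4657463 = 0 + 4657463 = 4657463$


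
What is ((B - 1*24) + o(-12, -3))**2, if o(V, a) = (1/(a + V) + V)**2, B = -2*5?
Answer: 630562321/50625 ≈ 12456.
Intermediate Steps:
B = -10
o(V, a) = (V + 1/(V + a))**2 (o(V, a) = (1/(V + a) + V)**2 = (V + 1/(V + a))**2)
((B - 1*24) + o(-12, -3))**2 = ((-10 - 1*24) + (1 + (-12)**2 - 12*(-3))**2/(-12 - 3)**2)**2 = ((-10 - 24) + (1 + 144 + 36)**2/(-15)**2)**2 = (-34 + (1/225)*181**2)**2 = (-34 + (1/225)*32761)**2 = (-34 + 32761/225)**2 = (25111/225)**2 = 630562321/50625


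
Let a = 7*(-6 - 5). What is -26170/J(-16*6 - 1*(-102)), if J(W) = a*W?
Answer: 13085/231 ≈ 56.645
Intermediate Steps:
a = -77 (a = 7*(-11) = -77)
J(W) = -77*W
-26170/J(-16*6 - 1*(-102)) = -26170*(-1/(77*(-16*6 - 1*(-102)))) = -26170*(-1/(77*(-96 + 102))) = -26170/((-77*6)) = -26170/(-462) = -26170*(-1/462) = 13085/231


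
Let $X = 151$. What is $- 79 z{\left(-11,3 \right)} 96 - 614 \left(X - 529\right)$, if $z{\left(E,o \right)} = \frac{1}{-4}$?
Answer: $233988$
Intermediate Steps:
$z{\left(E,o \right)} = - \frac{1}{4}$
$- 79 z{\left(-11,3 \right)} 96 - 614 \left(X - 529\right) = \left(-79\right) \left(- \frac{1}{4}\right) 96 - 614 \left(151 - 529\right) = \frac{79}{4} \cdot 96 - 614 \left(-378\right) = 1896 - -232092 = 1896 + 232092 = 233988$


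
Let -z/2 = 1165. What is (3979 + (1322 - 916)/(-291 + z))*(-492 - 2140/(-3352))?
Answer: -4294071411833/2196398 ≈ -1.9551e+6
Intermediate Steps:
z = -2330 (z = -2*1165 = -2330)
(3979 + (1322 - 916)/(-291 + z))*(-492 - 2140/(-3352)) = (3979 + (1322 - 916)/(-291 - 2330))*(-492 - 2140/(-3352)) = (3979 + 406/(-2621))*(-492 - 2140*(-1/3352)) = (3979 + 406*(-1/2621))*(-492 + 535/838) = (3979 - 406/2621)*(-411761/838) = (10428553/2621)*(-411761/838) = -4294071411833/2196398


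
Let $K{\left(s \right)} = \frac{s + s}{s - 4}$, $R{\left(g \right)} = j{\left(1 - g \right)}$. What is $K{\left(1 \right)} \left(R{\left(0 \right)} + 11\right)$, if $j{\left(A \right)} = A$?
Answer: $-8$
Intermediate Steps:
$R{\left(g \right)} = 1 - g$
$K{\left(s \right)} = \frac{2 s}{-4 + s}$
$K{\left(1 \right)} \left(R{\left(0 \right)} + 11\right) = 2 \cdot 1 \frac{1}{-4 + 1} \left(\left(1 - 0\right) + 11\right) = 2 \cdot 1 \frac{1}{-3} \left(\left(1 + 0\right) + 11\right) = 2 \cdot 1 \left(- \frac{1}{3}\right) \left(1 + 11\right) = \left(- \frac{2}{3}\right) 12 = -8$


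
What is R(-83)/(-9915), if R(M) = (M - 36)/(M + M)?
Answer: -119/1645890 ≈ -7.2301e-5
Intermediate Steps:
R(M) = (-36 + M)/(2*M) (R(M) = (-36 + M)/((2*M)) = (-36 + M)*(1/(2*M)) = (-36 + M)/(2*M))
R(-83)/(-9915) = ((½)*(-36 - 83)/(-83))/(-9915) = ((½)*(-1/83)*(-119))*(-1/9915) = (119/166)*(-1/9915) = -119/1645890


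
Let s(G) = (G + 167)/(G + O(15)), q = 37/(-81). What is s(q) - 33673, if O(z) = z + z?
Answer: -80565999/2393 ≈ -33667.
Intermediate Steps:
O(z) = 2*z
q = -37/81 (q = 37*(-1/81) = -37/81 ≈ -0.45679)
s(G) = (167 + G)/(30 + G) (s(G) = (G + 167)/(G + 2*15) = (167 + G)/(G + 30) = (167 + G)/(30 + G))
s(q) - 33673 = (167 - 37/81)/(30 - 37/81) - 33673 = (13490/81)/(2393/81) - 33673 = (81/2393)*(13490/81) - 33673 = 13490/2393 - 33673 = -80565999/2393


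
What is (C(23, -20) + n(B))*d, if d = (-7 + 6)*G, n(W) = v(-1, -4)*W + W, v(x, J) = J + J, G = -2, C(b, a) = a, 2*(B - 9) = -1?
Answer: -159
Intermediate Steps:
B = 17/2 (B = 9 + (1/2)*(-1) = 9 - 1/2 = 17/2 ≈ 8.5000)
v(x, J) = 2*J
n(W) = -7*W (n(W) = (2*(-4))*W + W = -8*W + W = -7*W)
d = 2 (d = (-7 + 6)*(-2) = -1*(-2) = 2)
(C(23, -20) + n(B))*d = (-20 - 7*17/2)*2 = (-20 - 119/2)*2 = -159/2*2 = -159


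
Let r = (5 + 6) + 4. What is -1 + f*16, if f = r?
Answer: 239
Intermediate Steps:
r = 15 (r = 11 + 4 = 15)
f = 15
-1 + f*16 = -1 + 15*16 = -1 + 240 = 239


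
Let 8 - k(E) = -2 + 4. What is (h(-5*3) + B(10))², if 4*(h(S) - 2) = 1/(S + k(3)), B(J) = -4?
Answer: 5329/1296 ≈ 4.1119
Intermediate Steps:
k(E) = 6 (k(E) = 8 - (-2 + 4) = 8 - 1*2 = 8 - 2 = 6)
h(S) = 2 + 1/(4*(6 + S)) (h(S) = 2 + 1/(4*(S + 6)) = 2 + 1/(4*(6 + S)))
(h(-5*3) + B(10))² = ((49 + 8*(-5*3))/(4*(6 - 5*3)) - 4)² = ((49 + 8*(-15))/(4*(6 - 15)) - 4)² = ((¼)*(49 - 120)/(-9) - 4)² = ((¼)*(-⅑)*(-71) - 4)² = (71/36 - 4)² = (-73/36)² = 5329/1296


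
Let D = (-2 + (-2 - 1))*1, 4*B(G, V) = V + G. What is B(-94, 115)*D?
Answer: -105/4 ≈ -26.250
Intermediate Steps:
B(G, V) = G/4 + V/4 (B(G, V) = (V + G)/4 = (G + V)/4 = G/4 + V/4)
D = -5 (D = (-2 - 3)*1 = -5*1 = -5)
B(-94, 115)*D = ((¼)*(-94) + (¼)*115)*(-5) = (-47/2 + 115/4)*(-5) = (21/4)*(-5) = -105/4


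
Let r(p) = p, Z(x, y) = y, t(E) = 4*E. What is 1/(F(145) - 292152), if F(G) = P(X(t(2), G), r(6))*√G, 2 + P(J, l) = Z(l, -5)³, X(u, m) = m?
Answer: -292152/85350452399 + 127*√145/85350452399 ≈ -3.4051e-6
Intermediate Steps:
P(J, l) = -127 (P(J, l) = -2 + (-5)³ = -2 - 125 = -127)
F(G) = -127*√G
1/(F(145) - 292152) = 1/(-127*√145 - 292152) = 1/(-292152 - 127*√145)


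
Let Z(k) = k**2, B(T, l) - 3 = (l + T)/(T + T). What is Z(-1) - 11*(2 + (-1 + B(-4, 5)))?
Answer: -333/8 ≈ -41.625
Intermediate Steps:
B(T, l) = 3 + (T + l)/(2*T) (B(T, l) = 3 + (l + T)/(T + T) = 3 + (T + l)/((2*T)) = 3 + (T + l)*(1/(2*T)) = 3 + (T + l)/(2*T))
Z(-1) - 11*(2 + (-1 + B(-4, 5))) = (-1)**2 - 11*(2 + (-1 + (1/2)*(5 + 7*(-4))/(-4))) = 1 - 11*(2 + (-1 + (1/2)*(-1/4)*(5 - 28))) = 1 - 11*(2 + (-1 + (1/2)*(-1/4)*(-23))) = 1 - 11*(2 + (-1 + 23/8)) = 1 - 11*(2 + 15/8) = 1 - 11*31/8 = 1 - 341/8 = -333/8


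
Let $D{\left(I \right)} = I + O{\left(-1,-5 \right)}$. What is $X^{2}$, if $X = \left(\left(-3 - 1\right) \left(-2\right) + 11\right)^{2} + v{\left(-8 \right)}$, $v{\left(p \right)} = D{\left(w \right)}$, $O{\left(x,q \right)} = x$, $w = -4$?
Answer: $126736$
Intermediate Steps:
$D{\left(I \right)} = -1 + I$ ($D{\left(I \right)} = I - 1 = -1 + I$)
$v{\left(p \right)} = -5$ ($v{\left(p \right)} = -1 - 4 = -5$)
$X = 356$ ($X = \left(\left(-3 - 1\right) \left(-2\right) + 11\right)^{2} - 5 = \left(\left(-4\right) \left(-2\right) + 11\right)^{2} - 5 = \left(8 + 11\right)^{2} - 5 = 19^{2} - 5 = 361 - 5 = 356$)
$X^{2} = 356^{2} = 126736$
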